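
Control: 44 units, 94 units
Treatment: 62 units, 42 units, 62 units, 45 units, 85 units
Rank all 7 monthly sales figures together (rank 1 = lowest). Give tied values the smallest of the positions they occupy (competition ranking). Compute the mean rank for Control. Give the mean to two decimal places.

4.50

Sorted (ascending): 42, 44, 45, 62, 62, 85, 94
The 2 values of 62 occupy positions 4–5 → each gets rank 4.
Control values → pooled ranks: 44→2, 94→7
Mean rank = (2 + 7) / 2 = 4.50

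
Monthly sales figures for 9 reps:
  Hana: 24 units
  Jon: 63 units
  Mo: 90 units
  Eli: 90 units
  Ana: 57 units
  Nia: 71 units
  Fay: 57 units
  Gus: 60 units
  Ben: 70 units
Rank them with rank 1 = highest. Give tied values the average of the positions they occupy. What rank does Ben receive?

Sorted (descending): 90, 90, 71, 70, 63, 60, 57, 57, 24
The 2 values of 90 occupy positions 1–2 → average rank (1+2)/2 = 1.5.
The 2 values of 57 occupy positions 7–8 → average rank (7+8)/2 = 7.5.
Ben has value 70 units → rank 4.

4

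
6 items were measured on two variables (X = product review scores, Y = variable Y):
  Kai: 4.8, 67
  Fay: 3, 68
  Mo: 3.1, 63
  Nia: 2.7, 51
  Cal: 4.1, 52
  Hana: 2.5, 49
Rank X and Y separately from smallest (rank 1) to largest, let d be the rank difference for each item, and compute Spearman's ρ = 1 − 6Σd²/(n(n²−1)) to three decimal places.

0.600

Ranks of variable 1: 6, 3, 4, 2, 5, 1
Ranks of variable 2: 5, 6, 4, 2, 3, 1
d = r₁ − r₂: 1, -3, 0, 0, 2, 0
d²: 1, 9, 0, 0, 4, 0; Σd² = 14
ρ = 1 − 6·14/(6·35) = 1 − 84/210 = 0.600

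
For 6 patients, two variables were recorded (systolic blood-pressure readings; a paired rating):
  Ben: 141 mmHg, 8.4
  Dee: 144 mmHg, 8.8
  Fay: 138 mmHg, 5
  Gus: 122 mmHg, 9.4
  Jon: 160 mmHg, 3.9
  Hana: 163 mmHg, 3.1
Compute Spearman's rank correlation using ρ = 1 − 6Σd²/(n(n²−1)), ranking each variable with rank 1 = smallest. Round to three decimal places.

Ranks of variable 1: 3, 4, 2, 1, 5, 6
Ranks of variable 2: 4, 5, 3, 6, 2, 1
d = r₁ − r₂: -1, -1, -1, -5, 3, 5
d²: 1, 1, 1, 25, 9, 25; Σd² = 62
ρ = 1 − 6·62/(6·35) = 1 − 372/210 = -0.771

-0.771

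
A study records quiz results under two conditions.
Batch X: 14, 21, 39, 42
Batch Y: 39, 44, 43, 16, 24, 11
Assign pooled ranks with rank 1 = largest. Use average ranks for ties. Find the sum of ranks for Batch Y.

Sorted (descending): 44, 43, 42, 39, 39, 24, 21, 16, 14, 11
The 2 values of 39 occupy positions 4–5 → average rank (4+5)/2 = 4.5.
Batch Y values → pooled ranks: 39→4.5, 44→1, 43→2, 16→8, 24→6, 11→10
Rank sum = 4.5 + 1 + 2 + 8 + 6 + 10 = 31.5

31.5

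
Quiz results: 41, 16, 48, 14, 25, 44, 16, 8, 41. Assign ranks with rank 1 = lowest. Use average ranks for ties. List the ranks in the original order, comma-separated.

6.5, 3.5, 9, 2, 5, 8, 3.5, 1, 6.5

Sorted (ascending): 8, 14, 16, 16, 25, 41, 41, 44, 48
The 2 values of 16 occupy positions 3–4 → average rank (3+4)/2 = 3.5.
The 2 values of 41 occupy positions 6–7 → average rank (6+7)/2 = 6.5.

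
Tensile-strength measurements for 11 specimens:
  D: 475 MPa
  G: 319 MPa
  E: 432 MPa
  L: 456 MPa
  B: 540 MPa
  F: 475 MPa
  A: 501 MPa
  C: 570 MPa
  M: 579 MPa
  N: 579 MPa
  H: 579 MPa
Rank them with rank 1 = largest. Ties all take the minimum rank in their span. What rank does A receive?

6

Sorted (descending): 579, 579, 579, 570, 540, 501, 475, 475, 456, 432, 319
The 3 values of 579 occupy positions 1–3 → each gets rank 1.
The 2 values of 475 occupy positions 7–8 → each gets rank 7.
A has value 501 MPa → rank 6.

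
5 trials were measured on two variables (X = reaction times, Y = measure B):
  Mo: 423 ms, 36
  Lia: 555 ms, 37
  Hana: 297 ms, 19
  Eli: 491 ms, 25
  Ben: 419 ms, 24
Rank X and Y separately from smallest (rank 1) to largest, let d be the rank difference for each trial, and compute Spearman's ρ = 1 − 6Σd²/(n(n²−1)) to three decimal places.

Ranks of variable 1: 3, 5, 1, 4, 2
Ranks of variable 2: 4, 5, 1, 3, 2
d = r₁ − r₂: -1, 0, 0, 1, 0
d²: 1, 0, 0, 1, 0; Σd² = 2
ρ = 1 − 6·2/(5·24) = 1 − 12/120 = 0.900

0.900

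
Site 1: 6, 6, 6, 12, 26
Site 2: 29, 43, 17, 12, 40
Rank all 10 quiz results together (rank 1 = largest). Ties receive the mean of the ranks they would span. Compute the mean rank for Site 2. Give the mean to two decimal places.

3.50

Sorted (descending): 43, 40, 29, 26, 17, 12, 12, 6, 6, 6
The 2 values of 12 occupy positions 6–7 → average rank (6+7)/2 = 6.5.
The 3 values of 6 occupy positions 8–10 → average rank 9.
Site 2 values → pooled ranks: 29→3, 43→1, 17→5, 12→6.5, 40→2
Mean rank = (3 + 1 + 5 + 6.5 + 2) / 5 = 3.50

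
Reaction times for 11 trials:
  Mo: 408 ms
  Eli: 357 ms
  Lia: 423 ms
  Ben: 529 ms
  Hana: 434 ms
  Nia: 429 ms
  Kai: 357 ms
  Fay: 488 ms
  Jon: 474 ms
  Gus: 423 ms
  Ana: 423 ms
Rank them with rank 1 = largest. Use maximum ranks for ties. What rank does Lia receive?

8

Sorted (descending): 529, 488, 474, 434, 429, 423, 423, 423, 408, 357, 357
The 3 values of 423 occupy positions 6–8 → each gets rank 8.
The 2 values of 357 occupy positions 10–11 → each gets rank 11.
Lia has value 423 ms → rank 8.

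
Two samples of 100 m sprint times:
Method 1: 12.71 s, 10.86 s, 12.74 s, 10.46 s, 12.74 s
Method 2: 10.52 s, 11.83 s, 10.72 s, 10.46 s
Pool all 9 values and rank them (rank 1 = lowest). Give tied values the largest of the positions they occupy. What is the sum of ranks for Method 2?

15

Sorted (ascending): 10.46, 10.46, 10.52, 10.72, 10.86, 11.83, 12.71, 12.74, 12.74
The 2 values of 10.46 occupy positions 1–2 → each gets rank 2.
The 2 values of 12.74 occupy positions 8–9 → each gets rank 9.
Method 2 values → pooled ranks: 10.52→3, 11.83→6, 10.72→4, 10.46→2
Rank sum = 3 + 6 + 4 + 2 = 15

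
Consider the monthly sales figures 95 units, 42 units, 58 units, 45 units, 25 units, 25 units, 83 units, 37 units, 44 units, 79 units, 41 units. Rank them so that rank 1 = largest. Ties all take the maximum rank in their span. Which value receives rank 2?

Sorted (descending): 95, 83, 79, 58, 45, 44, 42, 41, 37, 25, 25
The 2 values of 25 occupy positions 10–11 → each gets rank 11.
Rank 2 → value 83.

83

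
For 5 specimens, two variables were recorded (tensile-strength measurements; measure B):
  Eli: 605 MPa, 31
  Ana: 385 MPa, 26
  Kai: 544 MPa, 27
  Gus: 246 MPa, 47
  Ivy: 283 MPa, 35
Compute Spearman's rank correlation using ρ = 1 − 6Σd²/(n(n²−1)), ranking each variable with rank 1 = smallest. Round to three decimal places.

Ranks of variable 1: 5, 3, 4, 1, 2
Ranks of variable 2: 3, 1, 2, 5, 4
d = r₁ − r₂: 2, 2, 2, -4, -2
d²: 4, 4, 4, 16, 4; Σd² = 32
ρ = 1 − 6·32/(5·24) = 1 − 192/120 = -0.600

-0.600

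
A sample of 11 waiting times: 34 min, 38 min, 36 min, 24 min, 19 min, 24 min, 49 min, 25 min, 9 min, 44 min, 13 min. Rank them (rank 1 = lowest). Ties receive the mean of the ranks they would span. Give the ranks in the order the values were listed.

Sorted (ascending): 9, 13, 19, 24, 24, 25, 34, 36, 38, 44, 49
The 2 values of 24 occupy positions 4–5 → average rank (4+5)/2 = 4.5.

7, 9, 8, 4.5, 3, 4.5, 11, 6, 1, 10, 2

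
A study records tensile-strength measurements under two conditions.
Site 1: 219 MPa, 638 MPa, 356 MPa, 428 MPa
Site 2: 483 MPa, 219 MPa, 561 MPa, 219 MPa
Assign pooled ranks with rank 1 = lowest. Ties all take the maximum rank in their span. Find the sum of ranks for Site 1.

Sorted (ascending): 219, 219, 219, 356, 428, 483, 561, 638
The 3 values of 219 occupy positions 1–3 → each gets rank 3.
Site 1 values → pooled ranks: 219→3, 638→8, 356→4, 428→5
Rank sum = 3 + 8 + 4 + 5 = 20

20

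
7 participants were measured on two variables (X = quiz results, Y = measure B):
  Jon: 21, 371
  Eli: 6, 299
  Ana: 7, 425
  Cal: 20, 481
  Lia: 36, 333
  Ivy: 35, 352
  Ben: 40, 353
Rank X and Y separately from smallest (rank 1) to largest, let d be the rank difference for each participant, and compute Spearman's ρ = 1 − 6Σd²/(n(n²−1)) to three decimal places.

Ranks of variable 1: 4, 1, 2, 3, 6, 5, 7
Ranks of variable 2: 5, 1, 6, 7, 2, 3, 4
d = r₁ − r₂: -1, 0, -4, -4, 4, 2, 3
d²: 1, 0, 16, 16, 16, 4, 9; Σd² = 62
ρ = 1 − 6·62/(7·48) = 1 − 372/336 = -0.107

-0.107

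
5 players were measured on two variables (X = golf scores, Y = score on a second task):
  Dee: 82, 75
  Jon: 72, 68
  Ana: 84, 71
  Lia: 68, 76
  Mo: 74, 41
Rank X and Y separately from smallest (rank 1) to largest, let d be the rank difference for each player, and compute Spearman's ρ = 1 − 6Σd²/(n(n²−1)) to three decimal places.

-0.200

Ranks of variable 1: 4, 2, 5, 1, 3
Ranks of variable 2: 4, 2, 3, 5, 1
d = r₁ − r₂: 0, 0, 2, -4, 2
d²: 0, 0, 4, 16, 4; Σd² = 24
ρ = 1 − 6·24/(5·24) = 1 − 144/120 = -0.200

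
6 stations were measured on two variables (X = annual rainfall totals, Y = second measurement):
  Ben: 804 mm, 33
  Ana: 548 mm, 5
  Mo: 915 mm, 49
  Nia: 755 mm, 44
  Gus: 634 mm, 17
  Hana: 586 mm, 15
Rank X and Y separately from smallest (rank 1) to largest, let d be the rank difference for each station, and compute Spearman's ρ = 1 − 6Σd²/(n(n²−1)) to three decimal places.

Ranks of variable 1: 5, 1, 6, 4, 3, 2
Ranks of variable 2: 4, 1, 6, 5, 3, 2
d = r₁ − r₂: 1, 0, 0, -1, 0, 0
d²: 1, 0, 0, 1, 0, 0; Σd² = 2
ρ = 1 − 6·2/(6·35) = 1 − 12/210 = 0.943

0.943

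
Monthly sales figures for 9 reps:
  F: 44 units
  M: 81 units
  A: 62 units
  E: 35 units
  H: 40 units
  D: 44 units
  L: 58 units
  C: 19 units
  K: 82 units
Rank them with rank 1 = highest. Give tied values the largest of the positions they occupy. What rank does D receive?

6

Sorted (descending): 82, 81, 62, 58, 44, 44, 40, 35, 19
The 2 values of 44 occupy positions 5–6 → each gets rank 6.
D has value 44 units → rank 6.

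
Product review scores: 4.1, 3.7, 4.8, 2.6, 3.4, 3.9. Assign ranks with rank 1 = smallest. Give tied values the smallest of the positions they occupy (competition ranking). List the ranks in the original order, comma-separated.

Sorted (ascending): 2.6, 3.4, 3.7, 3.9, 4.1, 4.8
No ties — each value takes its position as its rank.

5, 3, 6, 1, 2, 4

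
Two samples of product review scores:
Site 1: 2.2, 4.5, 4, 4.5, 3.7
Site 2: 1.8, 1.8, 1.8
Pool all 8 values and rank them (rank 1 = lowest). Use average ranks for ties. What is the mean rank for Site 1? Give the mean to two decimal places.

6.00

Sorted (ascending): 1.8, 1.8, 1.8, 2.2, 3.7, 4, 4.5, 4.5
The 3 values of 1.8 occupy positions 1–3 → average rank 2.
The 2 values of 4.5 occupy positions 7–8 → average rank (7+8)/2 = 7.5.
Site 1 values → pooled ranks: 2.2→4, 4.5→7.5, 4→6, 4.5→7.5, 3.7→5
Mean rank = (4 + 7.5 + 6 + 7.5 + 5) / 5 = 6.00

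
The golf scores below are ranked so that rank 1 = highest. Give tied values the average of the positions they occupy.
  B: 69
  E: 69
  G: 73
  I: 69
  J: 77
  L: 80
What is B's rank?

5

Sorted (descending): 80, 77, 73, 69, 69, 69
The 3 values of 69 occupy positions 4–6 → average rank 5.
B has value 69 → rank 5.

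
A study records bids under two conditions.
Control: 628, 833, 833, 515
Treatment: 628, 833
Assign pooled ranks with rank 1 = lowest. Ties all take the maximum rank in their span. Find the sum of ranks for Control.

Sorted (ascending): 515, 628, 628, 833, 833, 833
The 2 values of 628 occupy positions 2–3 → each gets rank 3.
The 3 values of 833 occupy positions 4–6 → each gets rank 6.
Control values → pooled ranks: 628→3, 833→6, 833→6, 515→1
Rank sum = 3 + 6 + 6 + 1 = 16

16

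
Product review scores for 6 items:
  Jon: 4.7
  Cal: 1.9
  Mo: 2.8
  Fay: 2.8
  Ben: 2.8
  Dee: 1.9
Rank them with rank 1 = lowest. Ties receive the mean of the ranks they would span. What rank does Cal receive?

1.5

Sorted (ascending): 1.9, 1.9, 2.8, 2.8, 2.8, 4.7
The 2 values of 1.9 occupy positions 1–2 → average rank (1+2)/2 = 1.5.
The 3 values of 2.8 occupy positions 3–5 → average rank 4.
Cal has value 1.9 → rank 1.5.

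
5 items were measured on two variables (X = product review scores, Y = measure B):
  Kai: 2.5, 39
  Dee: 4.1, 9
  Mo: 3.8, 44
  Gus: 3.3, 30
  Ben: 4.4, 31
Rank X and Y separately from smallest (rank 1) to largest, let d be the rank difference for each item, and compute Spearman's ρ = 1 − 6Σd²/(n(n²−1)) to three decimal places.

-0.300

Ranks of variable 1: 1, 4, 3, 2, 5
Ranks of variable 2: 4, 1, 5, 2, 3
d = r₁ − r₂: -3, 3, -2, 0, 2
d²: 9, 9, 4, 0, 4; Σd² = 26
ρ = 1 − 6·26/(5·24) = 1 − 156/120 = -0.300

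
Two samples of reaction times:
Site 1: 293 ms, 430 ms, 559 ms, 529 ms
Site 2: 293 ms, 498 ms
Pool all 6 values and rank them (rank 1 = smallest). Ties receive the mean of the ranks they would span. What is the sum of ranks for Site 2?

5.5

Sorted (ascending): 293, 293, 430, 498, 529, 559
The 2 values of 293 occupy positions 1–2 → average rank (1+2)/2 = 1.5.
Site 2 values → pooled ranks: 293→1.5, 498→4
Rank sum = 1.5 + 4 = 5.5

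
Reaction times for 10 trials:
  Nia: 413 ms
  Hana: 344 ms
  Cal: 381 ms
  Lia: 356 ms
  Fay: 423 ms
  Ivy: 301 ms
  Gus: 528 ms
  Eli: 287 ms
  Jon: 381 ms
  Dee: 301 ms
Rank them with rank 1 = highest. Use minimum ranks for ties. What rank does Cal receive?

Sorted (descending): 528, 423, 413, 381, 381, 356, 344, 301, 301, 287
The 2 values of 381 occupy positions 4–5 → each gets rank 4.
The 2 values of 301 occupy positions 8–9 → each gets rank 8.
Cal has value 381 ms → rank 4.

4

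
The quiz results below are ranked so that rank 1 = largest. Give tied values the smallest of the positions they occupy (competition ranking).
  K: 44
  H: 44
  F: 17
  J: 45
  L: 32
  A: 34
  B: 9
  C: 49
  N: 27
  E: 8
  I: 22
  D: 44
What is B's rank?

Sorted (descending): 49, 45, 44, 44, 44, 34, 32, 27, 22, 17, 9, 8
The 3 values of 44 occupy positions 3–5 → each gets rank 3.
B has value 9 → rank 11.

11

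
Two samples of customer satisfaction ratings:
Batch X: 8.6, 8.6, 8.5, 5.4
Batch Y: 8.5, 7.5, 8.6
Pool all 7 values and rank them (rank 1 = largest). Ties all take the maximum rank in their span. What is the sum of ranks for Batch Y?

14

Sorted (descending): 8.6, 8.6, 8.6, 8.5, 8.5, 7.5, 5.4
The 3 values of 8.6 occupy positions 1–3 → each gets rank 3.
The 2 values of 8.5 occupy positions 4–5 → each gets rank 5.
Batch Y values → pooled ranks: 8.5→5, 7.5→6, 8.6→3
Rank sum = 5 + 6 + 3 = 14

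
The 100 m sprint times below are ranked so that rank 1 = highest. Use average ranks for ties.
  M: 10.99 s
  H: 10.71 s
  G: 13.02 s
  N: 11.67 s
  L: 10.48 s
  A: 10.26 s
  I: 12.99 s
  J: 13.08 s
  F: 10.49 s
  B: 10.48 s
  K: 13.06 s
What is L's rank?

Sorted (descending): 13.08, 13.06, 13.02, 12.99, 11.67, 10.99, 10.71, 10.49, 10.48, 10.48, 10.26
The 2 values of 10.48 occupy positions 9–10 → average rank (9+10)/2 = 9.5.
L has value 10.48 s → rank 9.5.

9.5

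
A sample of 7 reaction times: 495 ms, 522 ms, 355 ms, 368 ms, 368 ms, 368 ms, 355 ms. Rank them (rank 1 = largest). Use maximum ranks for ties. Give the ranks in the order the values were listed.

2, 1, 7, 5, 5, 5, 7

Sorted (descending): 522, 495, 368, 368, 368, 355, 355
The 3 values of 368 occupy positions 3–5 → each gets rank 5.
The 2 values of 355 occupy positions 6–7 → each gets rank 7.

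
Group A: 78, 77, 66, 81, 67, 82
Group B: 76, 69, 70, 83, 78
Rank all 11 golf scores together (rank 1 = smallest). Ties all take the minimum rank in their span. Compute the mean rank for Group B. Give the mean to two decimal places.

Sorted (ascending): 66, 67, 69, 70, 76, 77, 78, 78, 81, 82, 83
The 2 values of 78 occupy positions 7–8 → each gets rank 7.
Group B values → pooled ranks: 76→5, 69→3, 70→4, 83→11, 78→7
Mean rank = (5 + 3 + 4 + 11 + 7) / 5 = 6.00

6.00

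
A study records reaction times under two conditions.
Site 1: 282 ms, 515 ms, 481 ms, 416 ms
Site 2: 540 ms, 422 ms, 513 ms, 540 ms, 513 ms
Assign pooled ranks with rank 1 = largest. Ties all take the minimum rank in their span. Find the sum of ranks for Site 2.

Sorted (descending): 540, 540, 515, 513, 513, 481, 422, 416, 282
The 2 values of 540 occupy positions 1–2 → each gets rank 1.
The 2 values of 513 occupy positions 4–5 → each gets rank 4.
Site 2 values → pooled ranks: 540→1, 422→7, 513→4, 540→1, 513→4
Rank sum = 1 + 7 + 4 + 1 + 4 = 17

17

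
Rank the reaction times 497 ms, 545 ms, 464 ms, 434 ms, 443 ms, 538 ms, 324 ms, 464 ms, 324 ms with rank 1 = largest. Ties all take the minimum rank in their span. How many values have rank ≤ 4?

5

Sorted (descending): 545, 538, 497, 464, 464, 443, 434, 324, 324
The 2 values of 464 occupy positions 4–5 → each gets rank 4.
The 2 values of 324 occupy positions 8–9 → each gets rank 8.
Ranks ≤ 4: {1, 2, 3, 4, 4} → 5 values.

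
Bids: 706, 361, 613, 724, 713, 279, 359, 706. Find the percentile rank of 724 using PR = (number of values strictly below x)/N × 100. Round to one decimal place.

87.5

N = 8.
Strictly below 724: 7. Equal to 724: 1.
PR = 7/8 × 100 = 87.5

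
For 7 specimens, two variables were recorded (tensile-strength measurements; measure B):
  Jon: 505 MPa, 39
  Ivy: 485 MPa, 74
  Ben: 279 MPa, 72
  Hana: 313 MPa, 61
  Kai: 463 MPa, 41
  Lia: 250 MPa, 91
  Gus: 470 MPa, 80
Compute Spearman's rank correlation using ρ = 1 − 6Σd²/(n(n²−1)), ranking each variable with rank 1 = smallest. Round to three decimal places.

-0.464

Ranks of variable 1: 7, 6, 2, 3, 4, 1, 5
Ranks of variable 2: 1, 5, 4, 3, 2, 7, 6
d = r₁ − r₂: 6, 1, -2, 0, 2, -6, -1
d²: 36, 1, 4, 0, 4, 36, 1; Σd² = 82
ρ = 1 − 6·82/(7·48) = 1 − 492/336 = -0.464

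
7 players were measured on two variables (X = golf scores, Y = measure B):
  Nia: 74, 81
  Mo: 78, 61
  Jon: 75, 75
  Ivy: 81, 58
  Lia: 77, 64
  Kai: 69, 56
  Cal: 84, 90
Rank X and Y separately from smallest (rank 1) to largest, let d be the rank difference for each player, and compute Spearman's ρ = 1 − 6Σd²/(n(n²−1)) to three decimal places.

0.286

Ranks of variable 1: 2, 5, 3, 6, 4, 1, 7
Ranks of variable 2: 6, 3, 5, 2, 4, 1, 7
d = r₁ − r₂: -4, 2, -2, 4, 0, 0, 0
d²: 16, 4, 4, 16, 0, 0, 0; Σd² = 40
ρ = 1 − 6·40/(7·48) = 1 − 240/336 = 0.286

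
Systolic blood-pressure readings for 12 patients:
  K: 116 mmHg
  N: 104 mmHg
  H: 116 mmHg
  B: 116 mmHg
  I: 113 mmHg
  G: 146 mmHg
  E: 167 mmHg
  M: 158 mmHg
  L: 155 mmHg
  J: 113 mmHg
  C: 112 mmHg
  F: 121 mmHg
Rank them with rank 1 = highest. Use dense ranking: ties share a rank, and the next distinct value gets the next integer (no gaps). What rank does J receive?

Sorted (descending): 167, 158, 155, 146, 121, 116, 116, 116, 113, 113, 112, 104
The 3 values of 116 share dense rank 6.
The 2 values of 113 share dense rank 7.
Remaining distinct values take the next consecutive integers.
J has value 113 mmHg → rank 7.

7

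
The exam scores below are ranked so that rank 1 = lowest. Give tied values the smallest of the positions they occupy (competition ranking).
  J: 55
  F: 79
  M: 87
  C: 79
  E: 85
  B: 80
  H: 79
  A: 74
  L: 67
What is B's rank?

7

Sorted (ascending): 55, 67, 74, 79, 79, 79, 80, 85, 87
The 3 values of 79 occupy positions 4–6 → each gets rank 4.
B has value 80 → rank 7.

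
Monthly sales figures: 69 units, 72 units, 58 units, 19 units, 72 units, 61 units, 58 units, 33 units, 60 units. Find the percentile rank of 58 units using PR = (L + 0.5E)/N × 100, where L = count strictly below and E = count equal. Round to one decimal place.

33.3

N = 9.
Strictly below 58: 2. Equal to 58: 2.
PR = (2 + 0.5·2)/9 × 100 = 33.3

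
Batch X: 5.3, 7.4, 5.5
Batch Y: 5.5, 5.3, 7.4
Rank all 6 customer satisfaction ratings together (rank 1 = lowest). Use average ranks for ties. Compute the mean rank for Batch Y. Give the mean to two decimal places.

3.50

Sorted (ascending): 5.3, 5.3, 5.5, 5.5, 7.4, 7.4
The 2 values of 5.3 occupy positions 1–2 → average rank (1+2)/2 = 1.5.
The 2 values of 5.5 occupy positions 3–4 → average rank (3+4)/2 = 3.5.
The 2 values of 7.4 occupy positions 5–6 → average rank (5+6)/2 = 5.5.
Batch Y values → pooled ranks: 5.5→3.5, 5.3→1.5, 7.4→5.5
Mean rank = (3.5 + 1.5 + 5.5) / 3 = 3.50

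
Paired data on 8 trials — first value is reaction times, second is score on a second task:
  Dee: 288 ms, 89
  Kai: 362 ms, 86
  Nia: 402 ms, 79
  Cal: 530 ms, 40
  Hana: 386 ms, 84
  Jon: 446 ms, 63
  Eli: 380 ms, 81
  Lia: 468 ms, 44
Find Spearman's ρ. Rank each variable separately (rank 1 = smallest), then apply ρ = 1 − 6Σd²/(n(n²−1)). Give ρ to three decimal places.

Ranks of variable 1: 1, 2, 5, 8, 4, 6, 3, 7
Ranks of variable 2: 8, 7, 4, 1, 6, 3, 5, 2
d = r₁ − r₂: -7, -5, 1, 7, -2, 3, -2, 5
d²: 49, 25, 1, 49, 4, 9, 4, 25; Σd² = 166
ρ = 1 − 6·166/(8·63) = 1 − 996/504 = -0.976

-0.976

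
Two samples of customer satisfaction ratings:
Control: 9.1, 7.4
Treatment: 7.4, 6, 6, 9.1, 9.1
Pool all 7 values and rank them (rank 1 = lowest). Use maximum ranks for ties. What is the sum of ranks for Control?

11

Sorted (ascending): 6, 6, 7.4, 7.4, 9.1, 9.1, 9.1
The 2 values of 6 occupy positions 1–2 → each gets rank 2.
The 2 values of 7.4 occupy positions 3–4 → each gets rank 4.
The 3 values of 9.1 occupy positions 5–7 → each gets rank 7.
Control values → pooled ranks: 9.1→7, 7.4→4
Rank sum = 7 + 4 = 11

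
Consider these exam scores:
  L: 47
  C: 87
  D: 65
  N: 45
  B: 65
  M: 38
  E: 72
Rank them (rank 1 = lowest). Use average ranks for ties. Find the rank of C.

Sorted (ascending): 38, 45, 47, 65, 65, 72, 87
The 2 values of 65 occupy positions 4–5 → average rank (4+5)/2 = 4.5.
C has value 87 → rank 7.

7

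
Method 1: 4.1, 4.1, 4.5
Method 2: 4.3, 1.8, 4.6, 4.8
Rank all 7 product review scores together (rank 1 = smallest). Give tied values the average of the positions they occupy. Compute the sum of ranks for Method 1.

10

Sorted (ascending): 1.8, 4.1, 4.1, 4.3, 4.5, 4.6, 4.8
The 2 values of 4.1 occupy positions 2–3 → average rank (2+3)/2 = 2.5.
Method 1 values → pooled ranks: 4.1→2.5, 4.1→2.5, 4.5→5
Rank sum = 2.5 + 2.5 + 5 = 10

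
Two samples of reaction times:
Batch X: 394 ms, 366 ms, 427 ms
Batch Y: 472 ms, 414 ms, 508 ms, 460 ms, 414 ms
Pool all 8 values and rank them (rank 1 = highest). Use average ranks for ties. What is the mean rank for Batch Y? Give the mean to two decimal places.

Sorted (descending): 508, 472, 460, 427, 414, 414, 394, 366
The 2 values of 414 occupy positions 5–6 → average rank (5+6)/2 = 5.5.
Batch Y values → pooled ranks: 472→2, 414→5.5, 508→1, 460→3, 414→5.5
Mean rank = (2 + 5.5 + 1 + 3 + 5.5) / 5 = 3.40

3.40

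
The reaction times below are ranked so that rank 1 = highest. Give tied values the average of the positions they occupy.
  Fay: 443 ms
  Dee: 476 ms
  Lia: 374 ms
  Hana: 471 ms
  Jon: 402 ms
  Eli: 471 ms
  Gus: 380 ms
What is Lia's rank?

Sorted (descending): 476, 471, 471, 443, 402, 380, 374
The 2 values of 471 occupy positions 2–3 → average rank (2+3)/2 = 2.5.
Lia has value 374 ms → rank 7.

7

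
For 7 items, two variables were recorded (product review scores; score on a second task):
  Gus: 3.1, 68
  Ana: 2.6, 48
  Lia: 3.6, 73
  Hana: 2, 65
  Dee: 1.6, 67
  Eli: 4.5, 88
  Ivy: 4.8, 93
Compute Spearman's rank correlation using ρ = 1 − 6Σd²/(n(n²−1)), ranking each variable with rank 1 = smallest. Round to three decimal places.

Ranks of variable 1: 4, 3, 5, 2, 1, 6, 7
Ranks of variable 2: 4, 1, 5, 2, 3, 6, 7
d = r₁ − r₂: 0, 2, 0, 0, -2, 0, 0
d²: 0, 4, 0, 0, 4, 0, 0; Σd² = 8
ρ = 1 − 6·8/(7·48) = 1 − 48/336 = 0.857

0.857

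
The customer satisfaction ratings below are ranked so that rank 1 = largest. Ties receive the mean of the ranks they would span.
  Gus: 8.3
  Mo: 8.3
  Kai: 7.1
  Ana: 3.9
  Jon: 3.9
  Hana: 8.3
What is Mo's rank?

2

Sorted (descending): 8.3, 8.3, 8.3, 7.1, 3.9, 3.9
The 3 values of 8.3 occupy positions 1–3 → average rank 2.
The 2 values of 3.9 occupy positions 5–6 → average rank (5+6)/2 = 5.5.
Mo has value 8.3 → rank 2.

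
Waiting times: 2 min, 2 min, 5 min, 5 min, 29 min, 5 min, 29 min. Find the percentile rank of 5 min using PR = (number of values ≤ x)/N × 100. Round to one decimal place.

71.4

N = 7.
Strictly below 5: 2. Equal to 5: 3.
PR = 5/7 × 100 = 71.4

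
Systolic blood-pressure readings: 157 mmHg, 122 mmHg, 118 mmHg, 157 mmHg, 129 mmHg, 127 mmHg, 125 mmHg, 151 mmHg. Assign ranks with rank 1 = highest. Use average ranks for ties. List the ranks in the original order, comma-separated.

1.5, 7, 8, 1.5, 4, 5, 6, 3

Sorted (descending): 157, 157, 151, 129, 127, 125, 122, 118
The 2 values of 157 occupy positions 1–2 → average rank (1+2)/2 = 1.5.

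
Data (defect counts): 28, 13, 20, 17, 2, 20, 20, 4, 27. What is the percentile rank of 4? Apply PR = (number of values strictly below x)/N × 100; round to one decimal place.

N = 9.
Strictly below 4: 1. Equal to 4: 1.
PR = 1/9 × 100 = 11.1

11.1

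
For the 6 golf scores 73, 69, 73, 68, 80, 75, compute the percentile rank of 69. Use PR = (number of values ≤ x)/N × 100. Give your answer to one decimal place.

33.3

N = 6.
Strictly below 69: 1. Equal to 69: 1.
PR = 2/6 × 100 = 33.3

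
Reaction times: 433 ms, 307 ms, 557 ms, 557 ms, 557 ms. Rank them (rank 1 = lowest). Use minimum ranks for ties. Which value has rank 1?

Sorted (ascending): 307, 433, 557, 557, 557
The 3 values of 557 occupy positions 3–5 → each gets rank 3.
Rank 1 → value 307.

307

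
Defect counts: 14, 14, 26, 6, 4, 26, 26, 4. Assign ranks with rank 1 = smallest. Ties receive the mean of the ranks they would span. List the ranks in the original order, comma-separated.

4.5, 4.5, 7, 3, 1.5, 7, 7, 1.5

Sorted (ascending): 4, 4, 6, 14, 14, 26, 26, 26
The 2 values of 4 occupy positions 1–2 → average rank (1+2)/2 = 1.5.
The 2 values of 14 occupy positions 4–5 → average rank (4+5)/2 = 4.5.
The 3 values of 26 occupy positions 6–8 → average rank 7.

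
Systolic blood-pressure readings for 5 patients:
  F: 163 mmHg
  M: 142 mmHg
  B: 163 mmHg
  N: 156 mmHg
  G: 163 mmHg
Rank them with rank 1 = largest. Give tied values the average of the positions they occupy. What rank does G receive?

2

Sorted (descending): 163, 163, 163, 156, 142
The 3 values of 163 occupy positions 1–3 → average rank 2.
G has value 163 mmHg → rank 2.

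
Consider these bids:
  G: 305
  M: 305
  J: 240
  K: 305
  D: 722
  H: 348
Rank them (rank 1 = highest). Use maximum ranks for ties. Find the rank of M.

5

Sorted (descending): 722, 348, 305, 305, 305, 240
The 3 values of 305 occupy positions 3–5 → each gets rank 5.
M has value 305 → rank 5.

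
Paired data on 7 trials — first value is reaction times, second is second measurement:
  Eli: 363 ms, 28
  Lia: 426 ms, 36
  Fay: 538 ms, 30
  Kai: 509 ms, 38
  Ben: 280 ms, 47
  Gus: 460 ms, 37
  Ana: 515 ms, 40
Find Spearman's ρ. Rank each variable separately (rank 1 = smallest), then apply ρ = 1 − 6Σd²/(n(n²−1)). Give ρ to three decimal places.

Ranks of variable 1: 2, 3, 7, 5, 1, 4, 6
Ranks of variable 2: 1, 3, 2, 5, 7, 4, 6
d = r₁ − r₂: 1, 0, 5, 0, -6, 0, 0
d²: 1, 0, 25, 0, 36, 0, 0; Σd² = 62
ρ = 1 − 6·62/(7·48) = 1 − 372/336 = -0.107

-0.107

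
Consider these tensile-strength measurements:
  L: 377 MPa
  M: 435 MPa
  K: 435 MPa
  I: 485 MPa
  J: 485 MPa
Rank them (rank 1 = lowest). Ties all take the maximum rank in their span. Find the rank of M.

3

Sorted (ascending): 377, 435, 435, 485, 485
The 2 values of 435 occupy positions 2–3 → each gets rank 3.
The 2 values of 485 occupy positions 4–5 → each gets rank 5.
M has value 435 MPa → rank 3.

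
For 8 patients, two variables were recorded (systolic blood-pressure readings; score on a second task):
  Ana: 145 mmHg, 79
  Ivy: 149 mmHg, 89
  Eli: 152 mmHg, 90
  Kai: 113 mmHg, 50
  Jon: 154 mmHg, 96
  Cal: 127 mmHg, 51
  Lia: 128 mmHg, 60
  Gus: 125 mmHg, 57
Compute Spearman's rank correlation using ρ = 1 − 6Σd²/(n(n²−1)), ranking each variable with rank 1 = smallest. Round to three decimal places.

0.976

Ranks of variable 1: 5, 6, 7, 1, 8, 3, 4, 2
Ranks of variable 2: 5, 6, 7, 1, 8, 2, 4, 3
d = r₁ − r₂: 0, 0, 0, 0, 0, 1, 0, -1
d²: 0, 0, 0, 0, 0, 1, 0, 1; Σd² = 2
ρ = 1 − 6·2/(8·63) = 1 − 12/504 = 0.976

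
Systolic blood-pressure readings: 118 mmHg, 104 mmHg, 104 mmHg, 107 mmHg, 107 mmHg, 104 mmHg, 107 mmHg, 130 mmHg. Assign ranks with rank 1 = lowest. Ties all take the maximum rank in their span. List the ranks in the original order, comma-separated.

7, 3, 3, 6, 6, 3, 6, 8

Sorted (ascending): 104, 104, 104, 107, 107, 107, 118, 130
The 3 values of 104 occupy positions 1–3 → each gets rank 3.
The 3 values of 107 occupy positions 4–6 → each gets rank 6.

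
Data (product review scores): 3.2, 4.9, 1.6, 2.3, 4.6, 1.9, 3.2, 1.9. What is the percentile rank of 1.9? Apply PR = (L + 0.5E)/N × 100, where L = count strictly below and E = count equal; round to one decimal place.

N = 8.
Strictly below 1.9: 1. Equal to 1.9: 2.
PR = (1 + 0.5·2)/8 × 100 = 25.0

25.0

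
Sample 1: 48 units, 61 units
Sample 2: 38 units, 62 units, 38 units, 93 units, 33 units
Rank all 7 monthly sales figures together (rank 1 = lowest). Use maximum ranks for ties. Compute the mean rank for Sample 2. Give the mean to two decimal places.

4.00

Sorted (ascending): 33, 38, 38, 48, 61, 62, 93
The 2 values of 38 occupy positions 2–3 → each gets rank 3.
Sample 2 values → pooled ranks: 38→3, 62→6, 38→3, 93→7, 33→1
Mean rank = (3 + 6 + 3 + 7 + 1) / 5 = 4.00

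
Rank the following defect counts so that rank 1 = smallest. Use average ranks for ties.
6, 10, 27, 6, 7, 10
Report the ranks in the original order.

1.5, 4.5, 6, 1.5, 3, 4.5

Sorted (ascending): 6, 6, 7, 10, 10, 27
The 2 values of 6 occupy positions 1–2 → average rank (1+2)/2 = 1.5.
The 2 values of 10 occupy positions 4–5 → average rank (4+5)/2 = 4.5.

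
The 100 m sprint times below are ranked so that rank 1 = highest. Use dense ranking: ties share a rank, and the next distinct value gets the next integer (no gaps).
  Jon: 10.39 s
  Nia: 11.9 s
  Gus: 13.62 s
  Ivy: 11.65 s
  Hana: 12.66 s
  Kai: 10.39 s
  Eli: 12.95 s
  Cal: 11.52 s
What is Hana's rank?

3

Sorted (descending): 13.62, 12.95, 12.66, 11.9, 11.65, 11.52, 10.39, 10.39
The 2 values of 10.39 share dense rank 7.
Remaining distinct values take the next consecutive integers.
Hana has value 12.66 s → rank 3.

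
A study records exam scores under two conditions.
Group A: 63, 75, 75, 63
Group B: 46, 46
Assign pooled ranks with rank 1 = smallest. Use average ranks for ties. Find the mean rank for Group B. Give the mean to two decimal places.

Sorted (ascending): 46, 46, 63, 63, 75, 75
The 2 values of 46 occupy positions 1–2 → average rank (1+2)/2 = 1.5.
The 2 values of 63 occupy positions 3–4 → average rank (3+4)/2 = 3.5.
The 2 values of 75 occupy positions 5–6 → average rank (5+6)/2 = 5.5.
Group B values → pooled ranks: 46→1.5, 46→1.5
Mean rank = (1.5 + 1.5) / 2 = 1.50

1.50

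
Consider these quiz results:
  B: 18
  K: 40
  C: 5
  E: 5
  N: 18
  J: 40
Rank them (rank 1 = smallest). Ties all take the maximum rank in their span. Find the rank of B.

4

Sorted (ascending): 5, 5, 18, 18, 40, 40
The 2 values of 5 occupy positions 1–2 → each gets rank 2.
The 2 values of 18 occupy positions 3–4 → each gets rank 4.
The 2 values of 40 occupy positions 5–6 → each gets rank 6.
B has value 18 → rank 4.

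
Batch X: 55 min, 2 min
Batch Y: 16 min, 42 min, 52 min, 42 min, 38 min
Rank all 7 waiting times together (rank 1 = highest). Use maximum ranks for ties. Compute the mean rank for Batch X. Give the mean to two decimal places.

Sorted (descending): 55, 52, 42, 42, 38, 16, 2
The 2 values of 42 occupy positions 3–4 → each gets rank 4.
Batch X values → pooled ranks: 55→1, 2→7
Mean rank = (1 + 7) / 2 = 4.00

4.00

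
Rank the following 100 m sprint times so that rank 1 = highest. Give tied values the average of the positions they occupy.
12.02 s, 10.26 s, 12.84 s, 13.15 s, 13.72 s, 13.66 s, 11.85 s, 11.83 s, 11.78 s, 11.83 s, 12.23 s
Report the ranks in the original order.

6, 11, 4, 3, 1, 2, 7, 8.5, 10, 8.5, 5

Sorted (descending): 13.72, 13.66, 13.15, 12.84, 12.23, 12.02, 11.85, 11.83, 11.83, 11.78, 10.26
The 2 values of 11.83 occupy positions 8–9 → average rank (8+9)/2 = 8.5.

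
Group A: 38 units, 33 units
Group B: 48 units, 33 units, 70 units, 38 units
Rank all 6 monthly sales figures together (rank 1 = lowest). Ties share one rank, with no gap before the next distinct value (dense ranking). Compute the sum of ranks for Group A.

Sorted (ascending): 33, 33, 38, 38, 48, 70
The 2 values of 33 share dense rank 1.
The 2 values of 38 share dense rank 2.
Remaining distinct values take the next consecutive integers.
Group A values → pooled ranks: 38→2, 33→1
Rank sum = 2 + 1 = 3

3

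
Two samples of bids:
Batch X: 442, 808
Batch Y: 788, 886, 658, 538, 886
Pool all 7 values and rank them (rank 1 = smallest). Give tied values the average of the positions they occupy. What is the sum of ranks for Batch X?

Sorted (ascending): 442, 538, 658, 788, 808, 886, 886
The 2 values of 886 occupy positions 6–7 → average rank (6+7)/2 = 6.5.
Batch X values → pooled ranks: 442→1, 808→5
Rank sum = 1 + 5 = 6

6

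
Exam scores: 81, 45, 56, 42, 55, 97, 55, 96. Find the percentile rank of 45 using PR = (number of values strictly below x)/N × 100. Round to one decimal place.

12.5

N = 8.
Strictly below 45: 1. Equal to 45: 1.
PR = 1/8 × 100 = 12.5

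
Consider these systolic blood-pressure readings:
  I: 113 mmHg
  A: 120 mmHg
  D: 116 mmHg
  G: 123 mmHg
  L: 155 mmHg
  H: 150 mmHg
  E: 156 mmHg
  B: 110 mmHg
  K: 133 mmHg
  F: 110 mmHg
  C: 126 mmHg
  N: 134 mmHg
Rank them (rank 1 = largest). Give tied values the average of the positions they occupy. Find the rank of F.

Sorted (descending): 156, 155, 150, 134, 133, 126, 123, 120, 116, 113, 110, 110
The 2 values of 110 occupy positions 11–12 → average rank (11+12)/2 = 11.5.
F has value 110 mmHg → rank 11.5.

11.5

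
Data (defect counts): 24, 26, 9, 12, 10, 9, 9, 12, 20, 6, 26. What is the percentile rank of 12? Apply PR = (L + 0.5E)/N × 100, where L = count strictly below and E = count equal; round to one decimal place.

54.5

N = 11.
Strictly below 12: 5. Equal to 12: 2.
PR = (5 + 0.5·2)/11 × 100 = 54.5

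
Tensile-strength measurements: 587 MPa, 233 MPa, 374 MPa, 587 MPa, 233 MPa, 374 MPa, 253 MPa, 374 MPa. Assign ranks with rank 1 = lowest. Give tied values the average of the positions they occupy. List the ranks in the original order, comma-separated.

7.5, 1.5, 5, 7.5, 1.5, 5, 3, 5

Sorted (ascending): 233, 233, 253, 374, 374, 374, 587, 587
The 2 values of 233 occupy positions 1–2 → average rank (1+2)/2 = 1.5.
The 3 values of 374 occupy positions 4–6 → average rank 5.
The 2 values of 587 occupy positions 7–8 → average rank (7+8)/2 = 7.5.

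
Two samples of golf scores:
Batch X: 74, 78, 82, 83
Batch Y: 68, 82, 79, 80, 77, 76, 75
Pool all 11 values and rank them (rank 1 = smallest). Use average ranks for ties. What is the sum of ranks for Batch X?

Sorted (ascending): 68, 74, 75, 76, 77, 78, 79, 80, 82, 82, 83
The 2 values of 82 occupy positions 9–10 → average rank (9+10)/2 = 9.5.
Batch X values → pooled ranks: 74→2, 78→6, 82→9.5, 83→11
Rank sum = 2 + 6 + 9.5 + 11 = 28.5

28.5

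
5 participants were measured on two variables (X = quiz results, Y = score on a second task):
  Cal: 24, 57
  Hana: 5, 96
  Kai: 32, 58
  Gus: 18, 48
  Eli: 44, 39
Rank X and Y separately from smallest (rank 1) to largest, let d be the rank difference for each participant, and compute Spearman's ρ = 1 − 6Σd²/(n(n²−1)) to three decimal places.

Ranks of variable 1: 3, 1, 4, 2, 5
Ranks of variable 2: 3, 5, 4, 2, 1
d = r₁ − r₂: 0, -4, 0, 0, 4
d²: 0, 16, 0, 0, 16; Σd² = 32
ρ = 1 − 6·32/(5·24) = 1 − 192/120 = -0.600

-0.600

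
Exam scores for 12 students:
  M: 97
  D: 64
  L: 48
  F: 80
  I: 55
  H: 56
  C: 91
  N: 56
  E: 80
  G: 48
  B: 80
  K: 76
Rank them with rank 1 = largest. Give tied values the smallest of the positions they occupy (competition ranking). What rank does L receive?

Sorted (descending): 97, 91, 80, 80, 80, 76, 64, 56, 56, 55, 48, 48
The 3 values of 80 occupy positions 3–5 → each gets rank 3.
The 2 values of 56 occupy positions 8–9 → each gets rank 8.
The 2 values of 48 occupy positions 11–12 → each gets rank 11.
L has value 48 → rank 11.

11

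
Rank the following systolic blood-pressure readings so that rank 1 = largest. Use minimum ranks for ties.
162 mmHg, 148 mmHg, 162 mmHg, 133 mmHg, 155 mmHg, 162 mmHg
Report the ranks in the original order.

1, 5, 1, 6, 4, 1

Sorted (descending): 162, 162, 162, 155, 148, 133
The 3 values of 162 occupy positions 1–3 → each gets rank 1.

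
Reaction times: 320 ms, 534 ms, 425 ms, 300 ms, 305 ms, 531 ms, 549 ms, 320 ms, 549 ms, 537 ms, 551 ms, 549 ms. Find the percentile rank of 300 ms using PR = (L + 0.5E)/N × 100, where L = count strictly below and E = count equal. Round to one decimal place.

N = 12.
Strictly below 300: 0. Equal to 300: 1.
PR = (0 + 0.5·1)/12 × 100 = 4.2

4.2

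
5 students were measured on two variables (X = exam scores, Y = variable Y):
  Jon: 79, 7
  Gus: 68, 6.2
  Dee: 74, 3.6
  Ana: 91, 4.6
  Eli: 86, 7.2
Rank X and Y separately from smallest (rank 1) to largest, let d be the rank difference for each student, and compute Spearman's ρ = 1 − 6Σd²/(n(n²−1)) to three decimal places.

Ranks of variable 1: 3, 1, 2, 5, 4
Ranks of variable 2: 4, 3, 1, 2, 5
d = r₁ − r₂: -1, -2, 1, 3, -1
d²: 1, 4, 1, 9, 1; Σd² = 16
ρ = 1 − 6·16/(5·24) = 1 − 96/120 = 0.200

0.200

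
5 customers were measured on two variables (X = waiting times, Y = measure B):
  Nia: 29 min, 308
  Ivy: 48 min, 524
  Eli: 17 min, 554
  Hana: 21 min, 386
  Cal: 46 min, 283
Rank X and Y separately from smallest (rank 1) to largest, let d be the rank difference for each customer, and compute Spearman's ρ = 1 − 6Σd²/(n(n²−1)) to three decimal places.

-0.400

Ranks of variable 1: 3, 5, 1, 2, 4
Ranks of variable 2: 2, 4, 5, 3, 1
d = r₁ − r₂: 1, 1, -4, -1, 3
d²: 1, 1, 16, 1, 9; Σd² = 28
ρ = 1 − 6·28/(5·24) = 1 − 168/120 = -0.400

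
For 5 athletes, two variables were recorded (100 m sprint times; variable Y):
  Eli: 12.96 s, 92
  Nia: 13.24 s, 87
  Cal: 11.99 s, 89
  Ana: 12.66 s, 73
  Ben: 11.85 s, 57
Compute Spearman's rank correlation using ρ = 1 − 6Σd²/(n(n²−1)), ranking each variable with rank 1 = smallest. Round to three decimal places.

0.500

Ranks of variable 1: 4, 5, 2, 3, 1
Ranks of variable 2: 5, 3, 4, 2, 1
d = r₁ − r₂: -1, 2, -2, 1, 0
d²: 1, 4, 4, 1, 0; Σd² = 10
ρ = 1 − 6·10/(5·24) = 1 − 60/120 = 0.500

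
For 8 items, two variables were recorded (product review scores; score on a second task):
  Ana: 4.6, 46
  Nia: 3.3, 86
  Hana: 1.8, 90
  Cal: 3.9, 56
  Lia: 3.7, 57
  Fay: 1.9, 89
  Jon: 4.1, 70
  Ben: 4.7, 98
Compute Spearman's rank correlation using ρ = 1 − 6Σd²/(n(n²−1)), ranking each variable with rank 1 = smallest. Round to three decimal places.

-0.262

Ranks of variable 1: 7, 3, 1, 5, 4, 2, 6, 8
Ranks of variable 2: 1, 5, 7, 2, 3, 6, 4, 8
d = r₁ − r₂: 6, -2, -6, 3, 1, -4, 2, 0
d²: 36, 4, 36, 9, 1, 16, 4, 0; Σd² = 106
ρ = 1 − 6·106/(8·63) = 1 − 636/504 = -0.262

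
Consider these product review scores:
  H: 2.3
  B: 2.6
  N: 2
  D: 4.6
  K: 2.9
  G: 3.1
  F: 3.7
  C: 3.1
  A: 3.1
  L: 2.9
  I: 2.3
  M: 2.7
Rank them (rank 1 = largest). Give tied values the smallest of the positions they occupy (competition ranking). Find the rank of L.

6

Sorted (descending): 4.6, 3.7, 3.1, 3.1, 3.1, 2.9, 2.9, 2.7, 2.6, 2.3, 2.3, 2
The 3 values of 3.1 occupy positions 3–5 → each gets rank 3.
The 2 values of 2.9 occupy positions 6–7 → each gets rank 6.
The 2 values of 2.3 occupy positions 10–11 → each gets rank 10.
L has value 2.9 → rank 6.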